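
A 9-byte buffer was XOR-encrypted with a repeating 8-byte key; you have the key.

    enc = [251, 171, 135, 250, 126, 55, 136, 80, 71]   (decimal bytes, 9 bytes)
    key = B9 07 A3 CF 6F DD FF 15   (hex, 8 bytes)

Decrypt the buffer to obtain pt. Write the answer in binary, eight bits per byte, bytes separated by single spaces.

01000010 10101100 00100100 00110101 00010001 11101010 01110111 01000101 11111110

The 8-byte key repeats, so the effective keystream is b9 07 a3 cf 6f dd ff 15 b9.
byte 0: fb XOR b9 = 42
byte 1: ab XOR 07 = ac
byte 2: 87 XOR a3 = 24
byte 3: fa XOR cf = 35
byte 4: 7e XOR 6f = 11
byte 5: 37 XOR dd = ea
byte 6: 88 XOR ff = 77
byte 7: 50 XOR 15 = 45
byte 8: 47 XOR b9 = fe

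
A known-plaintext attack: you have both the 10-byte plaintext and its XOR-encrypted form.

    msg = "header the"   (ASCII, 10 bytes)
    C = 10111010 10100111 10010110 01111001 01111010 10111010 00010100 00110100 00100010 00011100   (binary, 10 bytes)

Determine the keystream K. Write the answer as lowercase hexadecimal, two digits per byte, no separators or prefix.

Since C = msg ⊕ K, XORing both sides with msg gives K = msg ⊕ C.
01101000 ^ 10111010 = 11010010
01100101 ^ 10100111 = 11000010
01100001 ^ 10010110 = 11110111
01100100 ^ 01111001 = 00011101
01100101 ^ 01111010 = 00011111
01110010 ^ 10111010 = 11001000
00100000 ^ 00010100 = 00110100
01110100 ^ 00110100 = 01000000
01101000 ^ 00100010 = 01001010
01100101 ^ 00011100 = 01111001

d2c2f71d1fc834404a79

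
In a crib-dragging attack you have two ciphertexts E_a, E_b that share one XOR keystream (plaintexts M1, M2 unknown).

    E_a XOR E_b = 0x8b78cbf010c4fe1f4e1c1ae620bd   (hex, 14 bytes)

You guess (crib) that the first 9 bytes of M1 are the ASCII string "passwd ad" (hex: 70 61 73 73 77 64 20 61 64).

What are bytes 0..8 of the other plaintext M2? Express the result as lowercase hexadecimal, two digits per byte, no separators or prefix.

fb19b88367a0de7e2a

Since E_a ⊕ E_b = M1 ⊕ M2, XORing with the guessed M1 bytes yields the corresponding M2 bytes: M2 = (E_a ⊕ E_b) ⊕ M1.
8b xor 70 = fb
78 xor 61 = 19
cb xor 73 = b8
f0 xor 73 = 83
10 xor 77 = 67
c4 xor 64 = a0
fe xor 20 = de
1f xor 61 = 7e
4e xor 64 = 2a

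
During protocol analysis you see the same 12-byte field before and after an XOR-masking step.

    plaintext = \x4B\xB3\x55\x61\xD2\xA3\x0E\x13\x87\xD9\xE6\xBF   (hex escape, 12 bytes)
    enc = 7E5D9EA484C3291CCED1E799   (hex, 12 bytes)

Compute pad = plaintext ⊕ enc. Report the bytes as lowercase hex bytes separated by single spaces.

35 ee cb c5 56 60 27 0f 49 08 01 26

Since enc = plaintext ⊕ pad, XORing both sides with plaintext gives pad = plaintext ⊕ enc.
 75 xor 126 =  53
179 xor  93 = 238
 85 xor 158 = 203
 97 xor 164 = 197
210 xor 132 =  86
163 xor 195 =  96
 14 xor  41 =  39
 19 xor  28 =  15
135 xor 206 =  73
217 xor 209 =   8
230 xor 231 =   1
191 xor 153 =  38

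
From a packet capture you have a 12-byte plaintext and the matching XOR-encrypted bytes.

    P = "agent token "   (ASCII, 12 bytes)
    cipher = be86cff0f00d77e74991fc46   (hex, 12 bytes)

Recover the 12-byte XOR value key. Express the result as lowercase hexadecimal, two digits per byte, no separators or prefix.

dfe1aa9e842d038822f49266

Since cipher = P ⊕ key, XORing both sides with P gives key = P ⊕ cipher.
61 ^ be = df
67 ^ 86 = e1
65 ^ cf = aa
6e ^ f0 = 9e
74 ^ f0 = 84
20 ^ 0d = 2d
74 ^ 77 = 03
6f ^ e7 = 88
6b ^ 49 = 22
65 ^ 91 = f4
6e ^ fc = 92
20 ^ 46 = 66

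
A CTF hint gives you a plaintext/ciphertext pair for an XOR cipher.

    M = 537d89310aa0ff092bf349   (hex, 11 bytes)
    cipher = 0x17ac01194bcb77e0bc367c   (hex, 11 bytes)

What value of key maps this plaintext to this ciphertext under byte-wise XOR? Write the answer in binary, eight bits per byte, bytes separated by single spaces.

01000100 11010001 10001000 00101000 01000001 01101011 10001000 11101001 10010111 11000101 00110101

Since cipher = M ⊕ key, XORing both sides with M gives key = M ⊕ cipher.
01010011 XOR 00010111 = 01000100
01111101 XOR 10101100 = 11010001
10001001 XOR 00000001 = 10001000
00110001 XOR 00011001 = 00101000
00001010 XOR 01001011 = 01000001
10100000 XOR 11001011 = 01101011
11111111 XOR 01110111 = 10001000
00001001 XOR 11100000 = 11101001
00101011 XOR 10111100 = 10010111
11110011 XOR 00110110 = 11000101
01001001 XOR 01111100 = 00110101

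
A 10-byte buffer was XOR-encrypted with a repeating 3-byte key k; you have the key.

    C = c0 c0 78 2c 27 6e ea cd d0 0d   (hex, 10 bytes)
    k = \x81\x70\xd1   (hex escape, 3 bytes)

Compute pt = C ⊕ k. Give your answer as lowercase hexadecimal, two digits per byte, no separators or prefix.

41b0a9ad57bf6bbd018c

The 3-byte key repeats, so the effective keystream is 81 70 d1 81 70 d1 81 70 d1 81.
byte 0: c0 xor 81 = 41
byte 1: c0 xor 70 = b0
byte 2: 78 xor d1 = a9
byte 3: 2c xor 81 = ad
byte 4: 27 xor 70 = 57
byte 5: 6e xor d1 = bf
byte 6: ea xor 81 = 6b
byte 7: cd xor 70 = bd
byte 8: d0 xor d1 = 01
byte 9: 0d xor 81 = 8c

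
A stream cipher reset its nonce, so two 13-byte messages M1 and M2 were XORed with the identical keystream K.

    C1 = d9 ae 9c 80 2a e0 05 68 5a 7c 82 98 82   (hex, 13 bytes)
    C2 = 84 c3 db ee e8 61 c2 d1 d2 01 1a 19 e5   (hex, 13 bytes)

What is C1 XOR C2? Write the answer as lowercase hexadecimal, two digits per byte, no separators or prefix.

5d6d476ec281c7b9887d988167

C1 ⊕ C2 = (M1 ⊕ K) ⊕ (M2 ⊕ K) = M1 ⊕ M2 — the shared key cancels under XOR.
d9 ^ 84 = 5d
ae ^ c3 = 6d
9c ^ db = 47
80 ^ ee = 6e
2a ^ e8 = c2
e0 ^ 61 = 81
05 ^ c2 = c7
68 ^ d1 = b9
5a ^ d2 = 88
7c ^ 01 = 7d
82 ^ 1a = 98
98 ^ 19 = 81
82 ^ e5 = 67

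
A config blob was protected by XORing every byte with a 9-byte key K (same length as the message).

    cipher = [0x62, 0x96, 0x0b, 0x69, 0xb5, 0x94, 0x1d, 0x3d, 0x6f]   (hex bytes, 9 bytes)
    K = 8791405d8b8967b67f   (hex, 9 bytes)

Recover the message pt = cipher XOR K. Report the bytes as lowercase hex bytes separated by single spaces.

e5 07 4b 34 3e 1d 7a 8b 10

62 xor 87 = e5
96 xor 91 = 07
0b xor 40 = 4b
69 xor 5d = 34
b5 xor 8b = 3e
94 xor 89 = 1d
1d xor 67 = 7a
3d xor b6 = 8b
6f xor 7f = 10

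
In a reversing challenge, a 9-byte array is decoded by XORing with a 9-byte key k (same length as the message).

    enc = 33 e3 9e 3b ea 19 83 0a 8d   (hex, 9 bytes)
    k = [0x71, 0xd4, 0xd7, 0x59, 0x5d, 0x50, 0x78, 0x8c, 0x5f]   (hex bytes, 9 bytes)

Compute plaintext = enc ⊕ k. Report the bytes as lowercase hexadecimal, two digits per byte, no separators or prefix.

42374962b749fb86d2

XOR is its own inverse, so applying the key byte-wise gives the result directly.
byte 0: 33 ⊕ 71 = 42
byte 1: e3 ⊕ d4 = 37
byte 2: 9e ⊕ d7 = 49
byte 3: 3b ⊕ 59 = 62
byte 4: ea ⊕ 5d = b7
byte 5: 19 ⊕ 50 = 49
byte 6: 83 ⊕ 78 = fb
byte 7: 0a ⊕ 8c = 86
byte 8: 8d ⊕ 5f = d2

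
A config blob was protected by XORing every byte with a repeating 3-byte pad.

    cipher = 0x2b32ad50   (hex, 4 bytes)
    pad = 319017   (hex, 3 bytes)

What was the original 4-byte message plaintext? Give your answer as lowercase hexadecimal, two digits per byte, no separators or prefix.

1aa2ba61

The 3-byte key repeats, so the effective keystream is 31 90 17 31.
byte 0: 2b ⊕ 31 = 1a
byte 1: 32 ⊕ 90 = a2
byte 2: ad ⊕ 17 = ba
byte 3: 50 ⊕ 31 = 61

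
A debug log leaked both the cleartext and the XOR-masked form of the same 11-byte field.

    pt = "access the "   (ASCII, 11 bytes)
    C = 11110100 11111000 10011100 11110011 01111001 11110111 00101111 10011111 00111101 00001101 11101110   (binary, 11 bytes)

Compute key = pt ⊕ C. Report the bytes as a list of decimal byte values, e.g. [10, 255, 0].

[149, 155, 255, 150, 10, 132, 15, 235, 85, 104, 206]

Since C = pt ⊕ key, XORing both sides with pt gives key = pt ⊕ C.
 97 ⊕ 244 = 149
 99 ⊕ 248 = 155
 99 ⊕ 156 = 255
101 ⊕ 243 = 150
115 ⊕ 121 =  10
115 ⊕ 247 = 132
 32 ⊕  47 =  15
116 ⊕ 159 = 235
104 ⊕  61 =  85
101 ⊕  13 = 104
 32 ⊕ 238 = 206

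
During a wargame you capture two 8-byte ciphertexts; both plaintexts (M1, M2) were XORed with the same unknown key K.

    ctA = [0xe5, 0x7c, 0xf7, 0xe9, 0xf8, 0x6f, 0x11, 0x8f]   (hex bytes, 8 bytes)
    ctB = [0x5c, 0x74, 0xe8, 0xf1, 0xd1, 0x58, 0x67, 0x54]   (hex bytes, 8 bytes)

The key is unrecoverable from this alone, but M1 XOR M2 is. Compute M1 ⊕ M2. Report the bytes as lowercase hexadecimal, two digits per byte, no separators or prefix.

ctA ⊕ ctB = (M1 ⊕ K) ⊕ (M2 ⊕ K) = M1 ⊕ M2 — the shared key cancels under XOR.
byte 0: e5 XOR 5c = b9
byte 1: 7c XOR 74 = 08
byte 2: f7 XOR e8 = 1f
byte 3: e9 XOR f1 = 18
byte 4: f8 XOR d1 = 29
byte 5: 6f XOR 58 = 37
byte 6: 11 XOR 67 = 76
byte 7: 8f XOR 54 = db

b9081f18293776db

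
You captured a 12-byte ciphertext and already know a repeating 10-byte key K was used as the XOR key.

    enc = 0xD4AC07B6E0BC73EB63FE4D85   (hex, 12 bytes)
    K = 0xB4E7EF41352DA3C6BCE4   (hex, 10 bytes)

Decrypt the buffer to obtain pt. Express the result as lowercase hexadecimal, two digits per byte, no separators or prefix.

604be8f7d591d02ddf1af962

The 10-byte key repeats, so the effective keystream is b4 e7 ef 41 35 2d a3 c6 bc e4 b4 e7.
byte 0: d4 xor b4 = 60
byte 1: ac xor e7 = 4b
byte 2: 07 xor ef = e8
byte 3: b6 xor 41 = f7
byte 4: e0 xor 35 = d5
byte 5: bc xor 2d = 91
byte 6: 73 xor a3 = d0
byte 7: eb xor c6 = 2d
byte 8: 63 xor bc = df
byte 9: fe xor e4 = 1a
byte 10: 4d xor b4 = f9
byte 11: 85 xor e7 = 62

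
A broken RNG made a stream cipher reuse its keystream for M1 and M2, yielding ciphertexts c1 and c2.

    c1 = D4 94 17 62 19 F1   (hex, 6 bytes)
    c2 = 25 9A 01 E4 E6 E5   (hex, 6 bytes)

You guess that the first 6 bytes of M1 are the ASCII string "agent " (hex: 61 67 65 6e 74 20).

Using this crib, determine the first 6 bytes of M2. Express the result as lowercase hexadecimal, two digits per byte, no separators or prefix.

906973e88b34

First, c1 ⊕ c2 = (M1 ⊕ K) ⊕ (M2 ⊕ K) = M1 ⊕ M2, so the key drops out. Then M2 = (M1 ⊕ M2) ⊕ M1 over the first 6 bytes.
byte 0: (d4 ^ 25) ^ 61 = f1 ^ 61 = 90
byte 1: (94 ^ 9a) ^ 67 = 0e ^ 67 = 69
byte 2: (17 ^ 01) ^ 65 = 16 ^ 65 = 73
byte 3: (62 ^ e4) ^ 6e = 86 ^ 6e = e8
byte 4: (19 ^ e6) ^ 74 = ff ^ 74 = 8b
byte 5: (f1 ^ e5) ^ 20 = 14 ^ 20 = 34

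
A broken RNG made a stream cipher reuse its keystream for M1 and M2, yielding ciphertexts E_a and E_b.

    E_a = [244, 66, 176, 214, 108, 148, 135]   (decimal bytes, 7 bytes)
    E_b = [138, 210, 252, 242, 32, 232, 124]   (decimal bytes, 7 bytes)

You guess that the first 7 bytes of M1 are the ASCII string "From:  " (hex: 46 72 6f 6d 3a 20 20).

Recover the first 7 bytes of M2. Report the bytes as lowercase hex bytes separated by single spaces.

First, E_a ⊕ E_b = (M1 ⊕ K) ⊕ (M2 ⊕ K) = M1 ⊕ M2, so the key drops out. Then M2 = (M1 ⊕ M2) ⊕ M1 over the first 7 bytes.
byte 0: (f4 ^ 8a) ^ 46 = 7e ^ 46 = 38
byte 1: (42 ^ d2) ^ 72 = 90 ^ 72 = e2
byte 2: (b0 ^ fc) ^ 6f = 4c ^ 6f = 23
byte 3: (d6 ^ f2) ^ 6d = 24 ^ 6d = 49
byte 4: (6c ^ 20) ^ 3a = 4c ^ 3a = 76
byte 5: (94 ^ e8) ^ 20 = 7c ^ 20 = 5c
byte 6: (87 ^ 7c) ^ 20 = fb ^ 20 = db

38 e2 23 49 76 5c db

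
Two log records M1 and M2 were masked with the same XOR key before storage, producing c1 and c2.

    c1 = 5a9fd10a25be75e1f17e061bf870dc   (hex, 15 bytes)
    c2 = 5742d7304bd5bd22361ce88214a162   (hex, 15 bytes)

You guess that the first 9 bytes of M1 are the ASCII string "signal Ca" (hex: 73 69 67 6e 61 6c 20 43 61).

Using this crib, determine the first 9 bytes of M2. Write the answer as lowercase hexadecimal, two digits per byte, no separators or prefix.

First, c1 ⊕ c2 = (M1 ⊕ K) ⊕ (M2 ⊕ K) = M1 ⊕ M2, so the key drops out. Then M2 = (M1 ⊕ M2) ⊕ M1 over the first 9 bytes.
byte 0: (5a XOR 57) XOR 73 = 0d XOR 73 = 7e
byte 1: (9f XOR 42) XOR 69 = dd XOR 69 = b4
byte 2: (d1 XOR d7) XOR 67 = 06 XOR 67 = 61
byte 3: (0a XOR 30) XOR 6e = 3a XOR 6e = 54
byte 4: (25 XOR 4b) XOR 61 = 6e XOR 61 = 0f
byte 5: (be XOR d5) XOR 6c = 6b XOR 6c = 07
byte 6: (75 XOR bd) XOR 20 = c8 XOR 20 = e8
byte 7: (e1 XOR 22) XOR 43 = c3 XOR 43 = 80
byte 8: (f1 XOR 36) XOR 61 = c7 XOR 61 = a6

7eb461540f07e880a6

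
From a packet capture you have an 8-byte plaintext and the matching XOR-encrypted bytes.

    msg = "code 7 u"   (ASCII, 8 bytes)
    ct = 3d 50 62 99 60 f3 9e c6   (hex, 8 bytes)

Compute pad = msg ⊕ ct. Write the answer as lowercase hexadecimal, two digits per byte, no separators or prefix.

Since ct = msg ⊕ pad, XORing both sides with msg gives pad = msg ⊕ ct.
63 ⊕ 3d = 5e
6f ⊕ 50 = 3f
64 ⊕ 62 = 06
65 ⊕ 99 = fc
20 ⊕ 60 = 40
37 ⊕ f3 = c4
20 ⊕ 9e = be
75 ⊕ c6 = b3

5e3f06fc40c4beb3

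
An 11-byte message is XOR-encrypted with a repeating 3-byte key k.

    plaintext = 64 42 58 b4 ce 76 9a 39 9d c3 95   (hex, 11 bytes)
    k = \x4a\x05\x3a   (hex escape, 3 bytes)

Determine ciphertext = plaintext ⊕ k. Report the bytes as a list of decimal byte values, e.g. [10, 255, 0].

The 3-byte key repeats, so the effective keystream is 4a 05 3a 4a 05 3a 4a 05 3a 4a 05.
byte 0: 64 XOR 4a = 2e
byte 1: 42 XOR 05 = 47
byte 2: 58 XOR 3a = 62
byte 3: b4 XOR 4a = fe
byte 4: ce XOR 05 = cb
byte 5: 76 XOR 3a = 4c
byte 6: 9a XOR 4a = d0
byte 7: 39 XOR 05 = 3c
byte 8: 9d XOR 3a = a7
byte 9: c3 XOR 4a = 89
byte 10: 95 XOR 05 = 90

[46, 71, 98, 254, 203, 76, 208, 60, 167, 137, 144]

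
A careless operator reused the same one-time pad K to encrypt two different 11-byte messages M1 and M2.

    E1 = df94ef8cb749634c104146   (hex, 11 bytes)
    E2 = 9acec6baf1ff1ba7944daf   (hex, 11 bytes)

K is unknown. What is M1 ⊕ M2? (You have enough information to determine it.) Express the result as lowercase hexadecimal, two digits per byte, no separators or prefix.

E1 ⊕ E2 = (M1 ⊕ K) ⊕ (M2 ⊕ K) = M1 ⊕ M2 — the shared key cancels under XOR.
df ⊕ 9a = 45
94 ⊕ ce = 5a
ef ⊕ c6 = 29
8c ⊕ ba = 36
b7 ⊕ f1 = 46
49 ⊕ ff = b6
63 ⊕ 1b = 78
4c ⊕ a7 = eb
10 ⊕ 94 = 84
41 ⊕ 4d = 0c
46 ⊕ af = e9

455a293646b678eb840ce9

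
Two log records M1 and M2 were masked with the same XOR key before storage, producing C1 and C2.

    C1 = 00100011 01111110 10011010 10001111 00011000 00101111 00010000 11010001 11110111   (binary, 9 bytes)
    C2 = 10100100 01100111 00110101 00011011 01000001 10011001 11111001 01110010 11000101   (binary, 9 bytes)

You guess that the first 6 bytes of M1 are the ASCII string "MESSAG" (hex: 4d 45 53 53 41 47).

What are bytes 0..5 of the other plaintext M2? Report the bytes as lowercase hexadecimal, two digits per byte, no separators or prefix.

ca5cfcc718f1

First, C1 ⊕ C2 = (M1 ⊕ K) ⊕ (M2 ⊕ K) = M1 ⊕ M2, so the key drops out. Then M2 = (M1 ⊕ M2) ⊕ M1 over the first 6 bytes.
byte 0: (23 xor a4) xor 4d = 87 xor 4d = ca
byte 1: (7e xor 67) xor 45 = 19 xor 45 = 5c
byte 2: (9a xor 35) xor 53 = af xor 53 = fc
byte 3: (8f xor 1b) xor 53 = 94 xor 53 = c7
byte 4: (18 xor 41) xor 41 = 59 xor 41 = 18
byte 5: (2f xor 99) xor 47 = b6 xor 47 = f1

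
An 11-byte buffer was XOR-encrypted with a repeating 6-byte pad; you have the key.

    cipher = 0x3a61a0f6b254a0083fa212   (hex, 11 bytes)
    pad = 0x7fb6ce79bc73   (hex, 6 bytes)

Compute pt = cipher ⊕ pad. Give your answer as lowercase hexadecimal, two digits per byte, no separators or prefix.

45d76e8f0e27dfbef1dbae

The 6-byte key repeats, so the effective keystream is 7f b6 ce 79 bc 73 7f b6 ce 79 bc.
byte 0: 3a XOR 7f = 45
byte 1: 61 XOR b6 = d7
byte 2: a0 XOR ce = 6e
byte 3: f6 XOR 79 = 8f
byte 4: b2 XOR bc = 0e
byte 5: 54 XOR 73 = 27
byte 6: a0 XOR 7f = df
byte 7: 08 XOR b6 = be
byte 8: 3f XOR ce = f1
byte 9: a2 XOR 79 = db
byte 10: 12 XOR bc = ae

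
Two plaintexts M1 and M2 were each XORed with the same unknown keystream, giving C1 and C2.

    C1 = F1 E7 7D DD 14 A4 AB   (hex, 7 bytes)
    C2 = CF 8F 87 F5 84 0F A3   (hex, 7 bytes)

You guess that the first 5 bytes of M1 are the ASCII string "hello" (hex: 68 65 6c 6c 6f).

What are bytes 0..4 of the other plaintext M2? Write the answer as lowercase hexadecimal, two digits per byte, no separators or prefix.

560d9644ff

First, C1 ⊕ C2 = (M1 ⊕ K) ⊕ (M2 ⊕ K) = M1 ⊕ M2, so the key drops out. Then M2 = (M1 ⊕ M2) ⊕ M1 over the first 5 bytes.
byte 0: (f1 ^ cf) ^ 68 = 3e ^ 68 = 56
byte 1: (e7 ^ 8f) ^ 65 = 68 ^ 65 = 0d
byte 2: (7d ^ 87) ^ 6c = fa ^ 6c = 96
byte 3: (dd ^ f5) ^ 6c = 28 ^ 6c = 44
byte 4: (14 ^ 84) ^ 6f = 90 ^ 6f = ff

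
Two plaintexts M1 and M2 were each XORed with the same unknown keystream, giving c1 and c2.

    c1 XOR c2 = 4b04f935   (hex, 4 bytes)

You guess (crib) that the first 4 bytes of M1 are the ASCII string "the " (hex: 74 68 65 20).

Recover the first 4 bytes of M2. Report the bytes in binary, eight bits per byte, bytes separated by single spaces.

00111111 01101100 10011100 00010101

Since c1 ⊕ c2 = M1 ⊕ M2, XORing with the guessed M1 bytes yields the corresponding M2 bytes: M2 = (c1 ⊕ c2) ⊕ M1.
4b XOR 74 = 3f
04 XOR 68 = 6c
f9 XOR 65 = 9c
35 XOR 20 = 15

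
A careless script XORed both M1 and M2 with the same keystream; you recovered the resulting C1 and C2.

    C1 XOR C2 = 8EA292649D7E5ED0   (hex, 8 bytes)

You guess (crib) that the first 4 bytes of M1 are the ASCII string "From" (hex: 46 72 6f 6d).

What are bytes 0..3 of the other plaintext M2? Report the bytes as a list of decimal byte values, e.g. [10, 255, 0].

Since C1 ⊕ C2 = M1 ⊕ M2, XORing with the guessed M1 bytes yields the corresponding M2 bytes: M2 = (C1 ⊕ C2) ⊕ M1.
8e XOR 46 = c8
a2 XOR 72 = d0
92 XOR 6f = fd
64 XOR 6d = 09

[200, 208, 253, 9]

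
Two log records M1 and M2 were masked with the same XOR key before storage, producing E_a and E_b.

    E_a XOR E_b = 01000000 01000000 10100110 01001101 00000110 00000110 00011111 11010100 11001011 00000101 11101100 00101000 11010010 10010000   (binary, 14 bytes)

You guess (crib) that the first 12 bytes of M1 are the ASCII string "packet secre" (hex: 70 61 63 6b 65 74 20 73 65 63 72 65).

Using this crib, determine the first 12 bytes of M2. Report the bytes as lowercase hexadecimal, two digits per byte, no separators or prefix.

3021c52663723fa7ae669e4d

Since E_a ⊕ E_b = M1 ⊕ M2, XORing with the guessed M1 bytes yields the corresponding M2 bytes: M2 = (E_a ⊕ E_b) ⊕ M1.
byte 0: 01000000 ^ 01110000 = 00110000
byte 1: 01000000 ^ 01100001 = 00100001
byte 2: 10100110 ^ 01100011 = 11000101
byte 3: 01001101 ^ 01101011 = 00100110
byte 4: 00000110 ^ 01100101 = 01100011
byte 5: 00000110 ^ 01110100 = 01110010
byte 6: 00011111 ^ 00100000 = 00111111
byte 7: 11010100 ^ 01110011 = 10100111
byte 8: 11001011 ^ 01100101 = 10101110
byte 9: 00000101 ^ 01100011 = 01100110
byte 10: 11101100 ^ 01110010 = 10011110
byte 11: 00101000 ^ 01100101 = 01001101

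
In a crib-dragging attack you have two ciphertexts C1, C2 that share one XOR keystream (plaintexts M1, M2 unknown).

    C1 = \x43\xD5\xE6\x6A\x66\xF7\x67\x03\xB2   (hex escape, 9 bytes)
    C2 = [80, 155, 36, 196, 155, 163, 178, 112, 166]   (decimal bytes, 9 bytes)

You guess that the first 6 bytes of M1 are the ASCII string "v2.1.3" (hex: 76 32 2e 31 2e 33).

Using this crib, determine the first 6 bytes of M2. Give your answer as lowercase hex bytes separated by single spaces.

65 7c ec 9f d3 67

First, C1 ⊕ C2 = (M1 ⊕ K) ⊕ (M2 ⊕ K) = M1 ⊕ M2, so the key drops out. Then M2 = (M1 ⊕ M2) ⊕ M1 over the first 6 bytes.
byte 0: (43 ⊕ 50) ⊕ 76 = 13 ⊕ 76 = 65
byte 1: (d5 ⊕ 9b) ⊕ 32 = 4e ⊕ 32 = 7c
byte 2: (e6 ⊕ 24) ⊕ 2e = c2 ⊕ 2e = ec
byte 3: (6a ⊕ c4) ⊕ 31 = ae ⊕ 31 = 9f
byte 4: (66 ⊕ 9b) ⊕ 2e = fd ⊕ 2e = d3
byte 5: (f7 ⊕ a3) ⊕ 33 = 54 ⊕ 33 = 67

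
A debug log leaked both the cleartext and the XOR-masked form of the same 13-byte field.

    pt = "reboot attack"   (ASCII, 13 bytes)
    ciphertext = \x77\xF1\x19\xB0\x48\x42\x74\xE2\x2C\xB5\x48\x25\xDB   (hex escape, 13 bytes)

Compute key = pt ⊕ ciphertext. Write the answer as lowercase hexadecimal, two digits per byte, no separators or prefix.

05947bdf2736548358c12946b0

Since ciphertext = pt ⊕ key, XORing both sides with pt gives key = pt ⊕ ciphertext.
72 XOR 77 = 05
65 XOR f1 = 94
62 XOR 19 = 7b
6f XOR b0 = df
6f XOR 48 = 27
74 XOR 42 = 36
20 XOR 74 = 54
61 XOR e2 = 83
74 XOR 2c = 58
74 XOR b5 = c1
61 XOR 48 = 29
63 XOR 25 = 46
6b XOR db = b0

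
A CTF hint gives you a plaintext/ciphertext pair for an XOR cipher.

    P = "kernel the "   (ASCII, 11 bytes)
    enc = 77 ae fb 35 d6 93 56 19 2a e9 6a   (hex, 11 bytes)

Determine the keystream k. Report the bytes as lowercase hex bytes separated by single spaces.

Since enc = P ⊕ k, XORing both sides with P gives k = P ⊕ enc.
6b ⊕ 77 = 1c
65 ⊕ ae = cb
72 ⊕ fb = 89
6e ⊕ 35 = 5b
65 ⊕ d6 = b3
6c ⊕ 93 = ff
20 ⊕ 56 = 76
74 ⊕ 19 = 6d
68 ⊕ 2a = 42
65 ⊕ e9 = 8c
20 ⊕ 6a = 4a

1c cb 89 5b b3 ff 76 6d 42 8c 4a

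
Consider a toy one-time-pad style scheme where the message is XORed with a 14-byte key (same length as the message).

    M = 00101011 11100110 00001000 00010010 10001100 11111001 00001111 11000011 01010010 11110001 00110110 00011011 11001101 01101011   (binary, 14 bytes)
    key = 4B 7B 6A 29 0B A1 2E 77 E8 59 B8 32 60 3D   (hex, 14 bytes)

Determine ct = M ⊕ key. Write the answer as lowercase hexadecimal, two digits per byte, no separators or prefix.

609d623b875821b4baa88e29ad56

byte 0: 2b ⊕ 4b = 60
byte 1: e6 ⊕ 7b = 9d
byte 2: 08 ⊕ 6a = 62
byte 3: 12 ⊕ 29 = 3b
byte 4: 8c ⊕ 0b = 87
byte 5: f9 ⊕ a1 = 58
byte 6: 0f ⊕ 2e = 21
byte 7: c3 ⊕ 77 = b4
byte 8: 52 ⊕ e8 = ba
byte 9: f1 ⊕ 59 = a8
byte 10: 36 ⊕ b8 = 8e
byte 11: 1b ⊕ 32 = 29
byte 12: cd ⊕ 60 = ad
byte 13: 6b ⊕ 3d = 56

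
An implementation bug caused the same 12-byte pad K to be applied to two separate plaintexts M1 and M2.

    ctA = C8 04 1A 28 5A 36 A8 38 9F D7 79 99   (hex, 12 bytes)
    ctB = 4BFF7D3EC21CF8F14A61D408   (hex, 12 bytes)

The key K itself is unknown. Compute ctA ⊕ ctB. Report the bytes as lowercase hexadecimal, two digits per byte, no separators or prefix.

ctA ⊕ ctB = (M1 ⊕ K) ⊕ (M2 ⊕ K) = M1 ⊕ M2 — the shared key cancels under XOR.
byte 0: c8 ⊕ 4b = 83
byte 1: 04 ⊕ ff = fb
byte 2: 1a ⊕ 7d = 67
byte 3: 28 ⊕ 3e = 16
byte 4: 5a ⊕ c2 = 98
byte 5: 36 ⊕ 1c = 2a
byte 6: a8 ⊕ f8 = 50
byte 7: 38 ⊕ f1 = c9
byte 8: 9f ⊕ 4a = d5
byte 9: d7 ⊕ 61 = b6
byte 10: 79 ⊕ d4 = ad
byte 11: 99 ⊕ 08 = 91

83fb6716982a50c9d5b6ad91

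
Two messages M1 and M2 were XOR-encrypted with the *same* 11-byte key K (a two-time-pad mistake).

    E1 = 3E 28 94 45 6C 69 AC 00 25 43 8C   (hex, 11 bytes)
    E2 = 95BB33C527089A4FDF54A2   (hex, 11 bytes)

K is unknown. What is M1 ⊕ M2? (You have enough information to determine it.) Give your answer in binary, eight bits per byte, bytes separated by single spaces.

10101011 10010011 10100111 10000000 01001011 01100001 00110110 01001111 11111010 00010111 00101110

E1 ⊕ E2 = (M1 ⊕ K) ⊕ (M2 ⊕ K) = M1 ⊕ M2 — the shared key cancels under XOR.
byte 0:  62 XOR 149 = 171
byte 1:  40 XOR 187 = 147
byte 2: 148 XOR  51 = 167
byte 3:  69 XOR 197 = 128
byte 4: 108 XOR  39 =  75
byte 5: 105 XOR   8 =  97
byte 6: 172 XOR 154 =  54
byte 7:   0 XOR  79 =  79
byte 8:  37 XOR 223 = 250
byte 9:  67 XOR  84 =  23
byte 10: 140 XOR 162 =  46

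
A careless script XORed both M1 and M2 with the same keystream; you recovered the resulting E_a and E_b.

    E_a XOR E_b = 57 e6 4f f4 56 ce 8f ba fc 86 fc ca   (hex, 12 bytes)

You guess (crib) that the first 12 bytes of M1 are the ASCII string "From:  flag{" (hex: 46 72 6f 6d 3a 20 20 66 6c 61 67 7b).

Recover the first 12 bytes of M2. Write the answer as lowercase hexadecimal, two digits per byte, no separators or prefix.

Since E_a ⊕ E_b = M1 ⊕ M2, XORing with the guessed M1 bytes yields the corresponding M2 bytes: M2 = (E_a ⊕ E_b) ⊕ M1.
57 XOR 46 = 11
e6 XOR 72 = 94
4f XOR 6f = 20
f4 XOR 6d = 99
56 XOR 3a = 6c
ce XOR 20 = ee
8f XOR 20 = af
ba XOR 66 = dc
fc XOR 6c = 90
86 XOR 61 = e7
fc XOR 67 = 9b
ca XOR 7b = b1

119420996ceeafdc90e79bb1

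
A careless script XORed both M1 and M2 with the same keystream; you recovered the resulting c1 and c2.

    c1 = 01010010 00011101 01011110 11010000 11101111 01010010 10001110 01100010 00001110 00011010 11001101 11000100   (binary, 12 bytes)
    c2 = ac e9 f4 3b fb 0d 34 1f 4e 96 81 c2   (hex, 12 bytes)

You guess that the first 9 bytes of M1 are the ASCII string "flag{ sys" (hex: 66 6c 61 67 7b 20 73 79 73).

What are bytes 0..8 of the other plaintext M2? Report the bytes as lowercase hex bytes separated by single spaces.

98 98 cb 8c 6f 7f c9 04 33

First, c1 ⊕ c2 = (M1 ⊕ K) ⊕ (M2 ⊕ K) = M1 ⊕ M2, so the key drops out. Then M2 = (M1 ⊕ M2) ⊕ M1 over the first 9 bytes.
byte 0: (52 XOR ac) XOR 66 = fe XOR 66 = 98
byte 1: (1d XOR e9) XOR 6c = f4 XOR 6c = 98
byte 2: (5e XOR f4) XOR 61 = aa XOR 61 = cb
byte 3: (d0 XOR 3b) XOR 67 = eb XOR 67 = 8c
byte 4: (ef XOR fb) XOR 7b = 14 XOR 7b = 6f
byte 5: (52 XOR 0d) XOR 20 = 5f XOR 20 = 7f
byte 6: (8e XOR 34) XOR 73 = ba XOR 73 = c9
byte 7: (62 XOR 1f) XOR 79 = 7d XOR 79 = 04
byte 8: (0e XOR 4e) XOR 73 = 40 XOR 73 = 33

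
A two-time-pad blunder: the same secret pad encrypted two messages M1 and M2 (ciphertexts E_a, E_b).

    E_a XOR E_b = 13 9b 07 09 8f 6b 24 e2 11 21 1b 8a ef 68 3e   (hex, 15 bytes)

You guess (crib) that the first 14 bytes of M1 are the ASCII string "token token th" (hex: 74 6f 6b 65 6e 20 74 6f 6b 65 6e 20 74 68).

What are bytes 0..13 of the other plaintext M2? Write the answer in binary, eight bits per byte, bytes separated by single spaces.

Since E_a ⊕ E_b = M1 ⊕ M2, XORing with the guessed M1 bytes yields the corresponding M2 bytes: M2 = (E_a ⊕ E_b) ⊕ M1.
byte 0: 13 xor 74 = 67
byte 1: 9b xor 6f = f4
byte 2: 07 xor 6b = 6c
byte 3: 09 xor 65 = 6c
byte 4: 8f xor 6e = e1
byte 5: 6b xor 20 = 4b
byte 6: 24 xor 74 = 50
byte 7: e2 xor 6f = 8d
byte 8: 11 xor 6b = 7a
byte 9: 21 xor 65 = 44
byte 10: 1b xor 6e = 75
byte 11: 8a xor 20 = aa
byte 12: ef xor 74 = 9b
byte 13: 68 xor 68 = 00

01100111 11110100 01101100 01101100 11100001 01001011 01010000 10001101 01111010 01000100 01110101 10101010 10011011 00000000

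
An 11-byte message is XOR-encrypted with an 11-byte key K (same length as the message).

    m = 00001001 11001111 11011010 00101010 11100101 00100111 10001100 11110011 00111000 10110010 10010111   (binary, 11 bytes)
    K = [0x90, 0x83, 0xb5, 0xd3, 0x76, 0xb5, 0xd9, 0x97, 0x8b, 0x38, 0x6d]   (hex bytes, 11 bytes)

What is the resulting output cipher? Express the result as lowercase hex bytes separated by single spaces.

99 4c 6f f9 93 92 55 64 b3 8a fa

XOR is its own inverse, so applying the key byte-wise gives the result directly.
byte 0: 09 ⊕ 90 = 99
byte 1: cf ⊕ 83 = 4c
byte 2: da ⊕ b5 = 6f
byte 3: 2a ⊕ d3 = f9
byte 4: e5 ⊕ 76 = 93
byte 5: 27 ⊕ b5 = 92
byte 6: 8c ⊕ d9 = 55
byte 7: f3 ⊕ 97 = 64
byte 8: 38 ⊕ 8b = b3
byte 9: b2 ⊕ 38 = 8a
byte 10: 97 ⊕ 6d = fa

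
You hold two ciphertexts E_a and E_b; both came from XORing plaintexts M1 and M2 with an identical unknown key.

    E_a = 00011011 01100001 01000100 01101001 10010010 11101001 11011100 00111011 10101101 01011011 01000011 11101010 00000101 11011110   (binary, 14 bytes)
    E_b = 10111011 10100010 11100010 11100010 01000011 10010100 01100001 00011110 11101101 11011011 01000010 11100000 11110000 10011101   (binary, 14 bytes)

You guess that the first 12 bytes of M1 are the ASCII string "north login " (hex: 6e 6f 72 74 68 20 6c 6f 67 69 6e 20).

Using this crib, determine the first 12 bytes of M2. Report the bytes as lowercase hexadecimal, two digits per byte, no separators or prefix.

First, E_a ⊕ E_b = (M1 ⊕ K) ⊕ (M2 ⊕ K) = M1 ⊕ M2, so the key drops out. Then M2 = (M1 ⊕ M2) ⊕ M1 over the first 12 bytes.
byte 0: (1b XOR bb) XOR 6e = a0 XOR 6e = ce
byte 1: (61 XOR a2) XOR 6f = c3 XOR 6f = ac
byte 2: (44 XOR e2) XOR 72 = a6 XOR 72 = d4
byte 3: (69 XOR e2) XOR 74 = 8b XOR 74 = ff
byte 4: (92 XOR 43) XOR 68 = d1 XOR 68 = b9
byte 5: (e9 XOR 94) XOR 20 = 7d XOR 20 = 5d
byte 6: (dc XOR 61) XOR 6c = bd XOR 6c = d1
byte 7: (3b XOR 1e) XOR 6f = 25 XOR 6f = 4a
byte 8: (ad XOR ed) XOR 67 = 40 XOR 67 = 27
byte 9: (5b XOR db) XOR 69 = 80 XOR 69 = e9
byte 10: (43 XOR 42) XOR 6e = 01 XOR 6e = 6f
byte 11: (ea XOR e0) XOR 20 = 0a XOR 20 = 2a

ceacd4ffb95dd14a27e96f2a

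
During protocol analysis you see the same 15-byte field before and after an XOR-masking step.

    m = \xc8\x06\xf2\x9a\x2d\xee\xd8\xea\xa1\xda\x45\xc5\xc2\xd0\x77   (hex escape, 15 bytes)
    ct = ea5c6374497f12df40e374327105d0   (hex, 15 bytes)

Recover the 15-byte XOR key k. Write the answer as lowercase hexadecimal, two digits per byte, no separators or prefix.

Since ct = m ⊕ k, XORing both sides with m gives k = m ⊕ ct.
c8 XOR ea = 22
06 XOR 5c = 5a
f2 XOR 63 = 91
9a XOR 74 = ee
2d XOR 49 = 64
ee XOR 7f = 91
d8 XOR 12 = ca
ea XOR df = 35
a1 XOR 40 = e1
da XOR e3 = 39
45 XOR 74 = 31
c5 XOR 32 = f7
c2 XOR 71 = b3
d0 XOR 05 = d5
77 XOR d0 = a7

225a91ee6491ca35e13931f7b3d5a7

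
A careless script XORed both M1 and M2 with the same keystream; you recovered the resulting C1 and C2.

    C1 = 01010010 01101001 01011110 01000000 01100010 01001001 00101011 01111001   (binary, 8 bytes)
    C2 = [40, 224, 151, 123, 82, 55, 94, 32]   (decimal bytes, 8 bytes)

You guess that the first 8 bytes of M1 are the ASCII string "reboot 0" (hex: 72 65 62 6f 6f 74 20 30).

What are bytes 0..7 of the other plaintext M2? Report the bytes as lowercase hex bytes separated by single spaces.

08 ec ab 54 5f 0a 55 69

First, C1 ⊕ C2 = (M1 ⊕ K) ⊕ (M2 ⊕ K) = M1 ⊕ M2, so the key drops out. Then M2 = (M1 ⊕ M2) ⊕ M1 over the first 8 bytes.
byte 0: (52 XOR 28) XOR 72 = 7a XOR 72 = 08
byte 1: (69 XOR e0) XOR 65 = 89 XOR 65 = ec
byte 2: (5e XOR 97) XOR 62 = c9 XOR 62 = ab
byte 3: (40 XOR 7b) XOR 6f = 3b XOR 6f = 54
byte 4: (62 XOR 52) XOR 6f = 30 XOR 6f = 5f
byte 5: (49 XOR 37) XOR 74 = 7e XOR 74 = 0a
byte 6: (2b XOR 5e) XOR 20 = 75 XOR 20 = 55
byte 7: (79 XOR 20) XOR 30 = 59 XOR 30 = 69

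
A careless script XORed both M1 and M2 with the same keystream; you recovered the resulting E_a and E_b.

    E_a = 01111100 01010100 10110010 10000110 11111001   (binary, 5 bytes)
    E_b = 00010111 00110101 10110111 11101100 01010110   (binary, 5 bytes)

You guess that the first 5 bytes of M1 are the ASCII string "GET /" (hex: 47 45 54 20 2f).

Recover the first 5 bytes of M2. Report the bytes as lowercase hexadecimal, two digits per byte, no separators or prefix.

First, E_a ⊕ E_b = (M1 ⊕ K) ⊕ (M2 ⊕ K) = M1 ⊕ M2, so the key drops out. Then M2 = (M1 ⊕ M2) ⊕ M1 over the first 5 bytes.
byte 0: (7c ^ 17) ^ 47 = 6b ^ 47 = 2c
byte 1: (54 ^ 35) ^ 45 = 61 ^ 45 = 24
byte 2: (b2 ^ b7) ^ 54 = 05 ^ 54 = 51
byte 3: (86 ^ ec) ^ 20 = 6a ^ 20 = 4a
byte 4: (f9 ^ 56) ^ 2f = af ^ 2f = 80

2c24514a80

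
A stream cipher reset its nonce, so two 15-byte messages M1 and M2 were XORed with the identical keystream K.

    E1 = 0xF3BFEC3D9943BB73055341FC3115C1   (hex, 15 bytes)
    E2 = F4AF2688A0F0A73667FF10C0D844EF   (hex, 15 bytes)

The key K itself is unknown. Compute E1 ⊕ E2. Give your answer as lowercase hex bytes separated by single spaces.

07 10 ca b5 39 b3 1c 45 62 ac 51 3c e9 51 2e

E1 ⊕ E2 = (M1 ⊕ K) ⊕ (M2 ⊕ K) = M1 ⊕ M2 — the shared key cancels under XOR.
11110011 ⊕ 11110100 = 00000111
10111111 ⊕ 10101111 = 00010000
11101100 ⊕ 00100110 = 11001010
00111101 ⊕ 10001000 = 10110101
10011001 ⊕ 10100000 = 00111001
01000011 ⊕ 11110000 = 10110011
10111011 ⊕ 10100111 = 00011100
01110011 ⊕ 00110110 = 01000101
00000101 ⊕ 01100111 = 01100010
01010011 ⊕ 11111111 = 10101100
01000001 ⊕ 00010000 = 01010001
11111100 ⊕ 11000000 = 00111100
00110001 ⊕ 11011000 = 11101001
00010101 ⊕ 01000100 = 01010001
11000001 ⊕ 11101111 = 00101110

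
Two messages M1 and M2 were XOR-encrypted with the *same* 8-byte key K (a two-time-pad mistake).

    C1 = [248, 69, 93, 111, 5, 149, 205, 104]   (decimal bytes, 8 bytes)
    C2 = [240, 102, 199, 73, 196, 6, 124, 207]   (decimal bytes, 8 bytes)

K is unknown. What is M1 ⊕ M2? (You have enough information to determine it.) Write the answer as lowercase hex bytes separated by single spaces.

C1 ⊕ C2 = (M1 ⊕ K) ⊕ (M2 ⊕ K) = M1 ⊕ M2 — the shared key cancels under XOR.
byte 0: f8 XOR f0 = 08
byte 1: 45 XOR 66 = 23
byte 2: 5d XOR c7 = 9a
byte 3: 6f XOR 49 = 26
byte 4: 05 XOR c4 = c1
byte 5: 95 XOR 06 = 93
byte 6: cd XOR 7c = b1
byte 7: 68 XOR cf = a7

08 23 9a 26 c1 93 b1 a7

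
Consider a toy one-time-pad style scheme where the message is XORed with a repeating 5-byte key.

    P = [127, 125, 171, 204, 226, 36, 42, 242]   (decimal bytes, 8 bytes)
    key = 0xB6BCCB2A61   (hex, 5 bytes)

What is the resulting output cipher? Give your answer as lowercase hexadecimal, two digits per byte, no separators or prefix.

The 5-byte key repeats, so the effective keystream is b6 bc cb 2a 61 b6 bc cb.
byte 0: 7f ^ b6 = c9
byte 1: 7d ^ bc = c1
byte 2: ab ^ cb = 60
byte 3: cc ^ 2a = e6
byte 4: e2 ^ 61 = 83
byte 5: 24 ^ b6 = 92
byte 6: 2a ^ bc = 96
byte 7: f2 ^ cb = 39

c9c160e683929639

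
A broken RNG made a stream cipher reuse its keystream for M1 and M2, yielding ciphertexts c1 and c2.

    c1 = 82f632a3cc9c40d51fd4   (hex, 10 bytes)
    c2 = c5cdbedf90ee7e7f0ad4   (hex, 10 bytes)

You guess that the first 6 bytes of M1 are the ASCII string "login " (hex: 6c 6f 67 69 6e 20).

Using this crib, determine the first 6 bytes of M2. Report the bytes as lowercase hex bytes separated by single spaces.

First, c1 ⊕ c2 = (M1 ⊕ K) ⊕ (M2 ⊕ K) = M1 ⊕ M2, so the key drops out. Then M2 = (M1 ⊕ M2) ⊕ M1 over the first 6 bytes.
byte 0: (82 ^ c5) ^ 6c = 47 ^ 6c = 2b
byte 1: (f6 ^ cd) ^ 6f = 3b ^ 6f = 54
byte 2: (32 ^ be) ^ 67 = 8c ^ 67 = eb
byte 3: (a3 ^ df) ^ 69 = 7c ^ 69 = 15
byte 4: (cc ^ 90) ^ 6e = 5c ^ 6e = 32
byte 5: (9c ^ ee) ^ 20 = 72 ^ 20 = 52

2b 54 eb 15 32 52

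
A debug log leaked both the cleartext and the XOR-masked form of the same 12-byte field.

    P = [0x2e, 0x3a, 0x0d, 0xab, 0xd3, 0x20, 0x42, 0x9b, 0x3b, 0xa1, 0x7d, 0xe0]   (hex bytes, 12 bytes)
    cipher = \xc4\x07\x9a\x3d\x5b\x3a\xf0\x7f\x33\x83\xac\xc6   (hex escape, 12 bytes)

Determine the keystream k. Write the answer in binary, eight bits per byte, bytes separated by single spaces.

11101010 00111101 10010111 10010110 10001000 00011010 10110010 11100100 00001000 00100010 11010001 00100110

Since cipher = P ⊕ k, XORing both sides with P gives k = P ⊕ cipher.
2e ^ c4 = ea
3a ^ 07 = 3d
0d ^ 9a = 97
ab ^ 3d = 96
d3 ^ 5b = 88
20 ^ 3a = 1a
42 ^ f0 = b2
9b ^ 7f = e4
3b ^ 33 = 08
a1 ^ 83 = 22
7d ^ ac = d1
e0 ^ c6 = 26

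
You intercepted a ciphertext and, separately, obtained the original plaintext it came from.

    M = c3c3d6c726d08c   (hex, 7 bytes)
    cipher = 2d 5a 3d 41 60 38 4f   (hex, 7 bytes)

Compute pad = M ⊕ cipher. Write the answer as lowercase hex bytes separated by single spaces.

Since cipher = M ⊕ pad, XORing both sides with M gives pad = M ⊕ cipher.
byte 0: c3 xor 2d = ee
byte 1: c3 xor 5a = 99
byte 2: d6 xor 3d = eb
byte 3: c7 xor 41 = 86
byte 4: 26 xor 60 = 46
byte 5: d0 xor 38 = e8
byte 6: 8c xor 4f = c3

ee 99 eb 86 46 e8 c3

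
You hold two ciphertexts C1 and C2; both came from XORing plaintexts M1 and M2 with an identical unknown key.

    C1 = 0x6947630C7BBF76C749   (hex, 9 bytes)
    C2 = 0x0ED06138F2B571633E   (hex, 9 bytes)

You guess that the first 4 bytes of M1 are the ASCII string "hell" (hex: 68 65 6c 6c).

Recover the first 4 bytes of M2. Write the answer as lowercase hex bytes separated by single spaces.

First, C1 ⊕ C2 = (M1 ⊕ K) ⊕ (M2 ⊕ K) = M1 ⊕ M2, so the key drops out. Then M2 = (M1 ⊕ M2) ⊕ M1 over the first 4 bytes.
byte 0: (69 xor 0e) xor 68 = 67 xor 68 = 0f
byte 1: (47 xor d0) xor 65 = 97 xor 65 = f2
byte 2: (63 xor 61) xor 6c = 02 xor 6c = 6e
byte 3: (0c xor 38) xor 6c = 34 xor 6c = 58

0f f2 6e 58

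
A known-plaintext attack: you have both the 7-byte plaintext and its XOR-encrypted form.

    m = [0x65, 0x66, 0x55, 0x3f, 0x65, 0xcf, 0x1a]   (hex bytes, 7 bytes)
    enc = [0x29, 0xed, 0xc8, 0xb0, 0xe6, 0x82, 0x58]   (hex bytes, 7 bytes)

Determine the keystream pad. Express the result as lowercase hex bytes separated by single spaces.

Since enc = m ⊕ pad, XORing both sides with m gives pad = m ⊕ enc.
byte 0: 65 ⊕ 29 = 4c
byte 1: 66 ⊕ ed = 8b
byte 2: 55 ⊕ c8 = 9d
byte 3: 3f ⊕ b0 = 8f
byte 4: 65 ⊕ e6 = 83
byte 5: cf ⊕ 82 = 4d
byte 6: 1a ⊕ 58 = 42

4c 8b 9d 8f 83 4d 42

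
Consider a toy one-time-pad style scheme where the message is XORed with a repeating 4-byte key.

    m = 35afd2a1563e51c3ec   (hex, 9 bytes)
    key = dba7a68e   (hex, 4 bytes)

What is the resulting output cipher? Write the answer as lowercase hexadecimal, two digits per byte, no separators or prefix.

ee08742f8d99f74d37

The 4-byte key repeats, so the effective keystream is db a7 a6 8e db a7 a6 8e db.
byte 0: 35 ^ db = ee
byte 1: af ^ a7 = 08
byte 2: d2 ^ a6 = 74
byte 3: a1 ^ 8e = 2f
byte 4: 56 ^ db = 8d
byte 5: 3e ^ a7 = 99
byte 6: 51 ^ a6 = f7
byte 7: c3 ^ 8e = 4d
byte 8: ec ^ db = 37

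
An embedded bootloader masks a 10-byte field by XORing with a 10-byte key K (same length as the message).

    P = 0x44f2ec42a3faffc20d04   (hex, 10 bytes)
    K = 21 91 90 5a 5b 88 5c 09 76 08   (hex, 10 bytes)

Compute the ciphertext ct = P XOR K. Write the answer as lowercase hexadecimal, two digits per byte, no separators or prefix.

65637c18f872a3cb7b0c

44 xor 21 = 65
f2 xor 91 = 63
ec xor 90 = 7c
42 xor 5a = 18
a3 xor 5b = f8
fa xor 88 = 72
ff xor 5c = a3
c2 xor 09 = cb
0d xor 76 = 7b
04 xor 08 = 0c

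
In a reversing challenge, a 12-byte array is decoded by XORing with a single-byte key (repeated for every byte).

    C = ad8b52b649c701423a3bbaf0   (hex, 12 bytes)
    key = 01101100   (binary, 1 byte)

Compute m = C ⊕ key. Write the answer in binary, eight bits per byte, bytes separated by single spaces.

The 1-byte key repeats, so the effective keystream is 6c 6c 6c 6c 6c 6c 6c 6c 6c 6c 6c 6c.
byte 0: ad ⊕ 6c = c1
byte 1: 8b ⊕ 6c = e7
byte 2: 52 ⊕ 6c = 3e
byte 3: b6 ⊕ 6c = da
byte 4: 49 ⊕ 6c = 25
byte 5: c7 ⊕ 6c = ab
byte 6: 01 ⊕ 6c = 6d
byte 7: 42 ⊕ 6c = 2e
byte 8: 3a ⊕ 6c = 56
byte 9: 3b ⊕ 6c = 57
byte 10: ba ⊕ 6c = d6
byte 11: f0 ⊕ 6c = 9c

11000001 11100111 00111110 11011010 00100101 10101011 01101101 00101110 01010110 01010111 11010110 10011100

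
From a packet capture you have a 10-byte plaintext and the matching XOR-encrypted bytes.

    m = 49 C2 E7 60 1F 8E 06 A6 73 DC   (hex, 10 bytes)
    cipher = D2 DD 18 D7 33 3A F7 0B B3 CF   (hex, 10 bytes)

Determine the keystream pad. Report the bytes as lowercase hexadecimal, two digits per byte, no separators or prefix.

9b1fffb72cb4f1adc013

Since cipher = m ⊕ pad, XORing both sides with m gives pad = m ⊕ cipher.
49 ^ d2 = 9b
c2 ^ dd = 1f
e7 ^ 18 = ff
60 ^ d7 = b7
1f ^ 33 = 2c
8e ^ 3a = b4
06 ^ f7 = f1
a6 ^ 0b = ad
73 ^ b3 = c0
dc ^ cf = 13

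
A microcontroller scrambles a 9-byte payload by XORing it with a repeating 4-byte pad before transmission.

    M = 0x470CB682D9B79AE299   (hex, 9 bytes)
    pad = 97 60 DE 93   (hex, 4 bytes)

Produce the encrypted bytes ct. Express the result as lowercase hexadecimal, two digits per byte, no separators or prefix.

The 4-byte key repeats, so the effective keystream is 97 60 de 93 97 60 de 93 97.
byte 0: 47 ^ 97 = d0
byte 1: 0c ^ 60 = 6c
byte 2: b6 ^ de = 68
byte 3: 82 ^ 93 = 11
byte 4: d9 ^ 97 = 4e
byte 5: b7 ^ 60 = d7
byte 6: 9a ^ de = 44
byte 7: e2 ^ 93 = 71
byte 8: 99 ^ 97 = 0e

d06c68114ed744710e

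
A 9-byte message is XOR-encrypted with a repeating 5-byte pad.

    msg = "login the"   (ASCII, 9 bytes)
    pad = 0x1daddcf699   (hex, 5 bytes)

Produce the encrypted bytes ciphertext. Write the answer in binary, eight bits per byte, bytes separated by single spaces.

The 5-byte key repeats, so the effective keystream is 1d ad dc f6 99 1d ad dc f6.
byte 0: 6c XOR 1d = 71
byte 1: 6f XOR ad = c2
byte 2: 67 XOR dc = bb
byte 3: 69 XOR f6 = 9f
byte 4: 6e XOR 99 = f7
byte 5: 20 XOR 1d = 3d
byte 6: 74 XOR ad = d9
byte 7: 68 XOR dc = b4
byte 8: 65 XOR f6 = 93

01110001 11000010 10111011 10011111 11110111 00111101 11011001 10110100 10010011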